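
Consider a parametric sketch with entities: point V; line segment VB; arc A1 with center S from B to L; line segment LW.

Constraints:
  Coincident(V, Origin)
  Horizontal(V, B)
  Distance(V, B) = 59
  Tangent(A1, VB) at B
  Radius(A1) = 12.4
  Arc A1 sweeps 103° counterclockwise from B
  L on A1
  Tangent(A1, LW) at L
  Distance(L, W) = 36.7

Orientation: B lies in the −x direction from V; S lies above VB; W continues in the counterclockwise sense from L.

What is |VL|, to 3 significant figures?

49.3

V is at the origin; VB is horizontal with |VB| = 59.0 and B on the −x side, so B = (-59.0, 0.00). Tangency of A1 to VB means the radius SB is perpendicular to VB, so S = B + (0, 12.4) = (-59.0, 12.4). On A1, B sits at bearing -90° from S; a 103° counterclockwise sweep puts L at bearing 13°, so L = S + 12.4·(cos 13°, sin 13°) = (-46.9, 15.2). Then |VL| = |L − V| = 49.3.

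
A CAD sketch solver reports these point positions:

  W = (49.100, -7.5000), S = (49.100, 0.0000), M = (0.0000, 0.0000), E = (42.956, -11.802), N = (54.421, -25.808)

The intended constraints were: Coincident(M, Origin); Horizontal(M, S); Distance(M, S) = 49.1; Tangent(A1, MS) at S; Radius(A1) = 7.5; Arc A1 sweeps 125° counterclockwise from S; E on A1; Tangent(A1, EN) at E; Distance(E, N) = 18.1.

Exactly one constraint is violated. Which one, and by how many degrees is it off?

Tangent(A1, EN) at E — off by 4.30°.

M = (0.00, 0.00) ✓; M.y = 0.00, S.y = 0.00 ✓; |MS| = 49.10 ✓; ∠(WS, SM) = 90.00° ✓; |WS| = 7.500 ✓; bearing(W→E) − bearing(W→S) = 125.0° ✓; |WE| = 7.500 ✓; ∠(WE, EN) = 85.70° ✗; |EN| = 18.10 ✓.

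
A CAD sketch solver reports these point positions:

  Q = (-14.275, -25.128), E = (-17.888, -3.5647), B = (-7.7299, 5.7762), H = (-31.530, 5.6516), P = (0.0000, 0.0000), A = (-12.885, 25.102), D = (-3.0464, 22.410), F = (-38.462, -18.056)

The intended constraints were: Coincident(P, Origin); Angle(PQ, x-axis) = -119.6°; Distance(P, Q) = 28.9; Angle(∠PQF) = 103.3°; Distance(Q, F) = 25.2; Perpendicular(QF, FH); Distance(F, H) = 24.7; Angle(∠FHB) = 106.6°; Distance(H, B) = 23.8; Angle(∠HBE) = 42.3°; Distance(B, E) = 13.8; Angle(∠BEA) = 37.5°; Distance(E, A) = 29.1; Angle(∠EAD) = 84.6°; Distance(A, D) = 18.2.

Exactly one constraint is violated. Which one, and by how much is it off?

Distance(A, D) = 18.2 — off by 8.00.

P = (0.00, 0.00) ✓; PQ at -119.6° ✓; |PQ| = 28.90 ✓; ∠PQF = 103.3° ✓; |QF| = 25.20 ✓; ∠(QF, FH) = 90.00° ✓; |FH| = 24.70 ✓; ∠FHB = 106.6° ✓; |HB| = 23.80 ✓; ∠HBE = 42.30° ✓; |BE| = 13.80 ✓; ∠BEA = 37.50° ✓; |EA| = 29.10 ✓; ∠EAD = 84.60° ✓; |AD| = 10.20 ✗.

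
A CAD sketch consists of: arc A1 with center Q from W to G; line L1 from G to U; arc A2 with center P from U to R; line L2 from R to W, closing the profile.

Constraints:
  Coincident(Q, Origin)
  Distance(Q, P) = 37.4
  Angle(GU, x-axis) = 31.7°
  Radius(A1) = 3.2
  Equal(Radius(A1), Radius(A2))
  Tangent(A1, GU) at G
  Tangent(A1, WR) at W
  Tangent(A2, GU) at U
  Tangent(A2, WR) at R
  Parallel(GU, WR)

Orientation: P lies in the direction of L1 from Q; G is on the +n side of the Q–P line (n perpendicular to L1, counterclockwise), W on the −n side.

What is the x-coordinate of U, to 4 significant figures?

30.14

Tangency of A1 to both parallel lines with radius 3.2 puts G and W at Q ± 3.2·n: G = (-1.682, 2.723), W = (1.682, -2.723). Equal radii place U and R the same way about P: U = P + 3.2·n = (30.14, 22.38), R = P − 3.2·n = (33.50, 16.93). So U.x = 30.14.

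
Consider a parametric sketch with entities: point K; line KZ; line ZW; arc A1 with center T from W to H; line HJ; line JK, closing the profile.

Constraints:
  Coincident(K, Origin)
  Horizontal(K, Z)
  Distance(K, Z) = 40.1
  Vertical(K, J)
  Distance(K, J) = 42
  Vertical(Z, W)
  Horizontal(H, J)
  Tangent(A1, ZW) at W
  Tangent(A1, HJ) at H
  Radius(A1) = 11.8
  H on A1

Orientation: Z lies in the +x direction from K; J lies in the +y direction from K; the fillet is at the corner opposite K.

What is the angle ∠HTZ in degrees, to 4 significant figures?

158.7°

K is at the origin; KZ is horizontal with |KZ| = 40.1 and Z on the +x side, so Z = (40.10, 0.000). K and J share the same x with |KJ| = 42.0 and J on the +y side, so J = (0.000, 42.00). The virtual corner opposite K is at (40.10, 42.00). A1 meets ZW tangentially, so TW is at right angles to ZW and A1 meets HJ tangentially, so TH is at right angles to HJ, with radius 11.8, so the center T sits 11.8 in from both sides at T = (28.30, 30.20). That places the tangent points at W = (40.10, 30.20) on ZW and H = (28.30, 42.00) on HJ. Then cos ∠HTZ = TH·TZ / (|TH||TZ|), giving 158.7°.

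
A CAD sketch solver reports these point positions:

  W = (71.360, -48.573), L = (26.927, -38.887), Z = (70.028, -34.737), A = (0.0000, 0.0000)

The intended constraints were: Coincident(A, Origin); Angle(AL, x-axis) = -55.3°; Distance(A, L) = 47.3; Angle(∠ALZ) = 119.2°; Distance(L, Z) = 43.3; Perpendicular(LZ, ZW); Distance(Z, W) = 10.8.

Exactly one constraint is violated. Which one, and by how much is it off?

Distance(Z, W) = 10.8 — off by 3.10.

A = (0.00, 0.00) ✓; AL at -55.30° ✓; |AL| = 47.30 ✓; ∠ALZ = 119.2° ✓; |LZ| = 43.30 ✓; ∠(LZ, ZW) = 90.00° ✓; |ZW| = 13.90 ✗.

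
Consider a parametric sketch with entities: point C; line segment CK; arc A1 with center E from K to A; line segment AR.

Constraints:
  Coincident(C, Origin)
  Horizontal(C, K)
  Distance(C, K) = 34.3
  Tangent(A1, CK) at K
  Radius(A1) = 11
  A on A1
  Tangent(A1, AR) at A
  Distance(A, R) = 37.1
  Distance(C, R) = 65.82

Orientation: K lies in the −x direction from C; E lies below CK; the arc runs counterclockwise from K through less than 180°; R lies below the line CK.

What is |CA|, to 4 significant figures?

46.65

C is at the origin; CK is horizontal with |CK| = 34.3 and K on the −x side, so K = (-34.30, 0.000). A1 meets CK tangentially, so EK is at right angles to CK, so E = K + (0, -11) = (-34.30, -11.00). Since EA ⟂ AR (tangency), |ER| = √(11.0² + 37.1²) = 38.70 regardless of where A sits on A1. So R lies on both circle(C, 65.82) and circle(E, 38.70); the below-CK intersection is R = (-44.76, -48.26). A is the foot of the tangent from R: A = (-45.30, -11.16).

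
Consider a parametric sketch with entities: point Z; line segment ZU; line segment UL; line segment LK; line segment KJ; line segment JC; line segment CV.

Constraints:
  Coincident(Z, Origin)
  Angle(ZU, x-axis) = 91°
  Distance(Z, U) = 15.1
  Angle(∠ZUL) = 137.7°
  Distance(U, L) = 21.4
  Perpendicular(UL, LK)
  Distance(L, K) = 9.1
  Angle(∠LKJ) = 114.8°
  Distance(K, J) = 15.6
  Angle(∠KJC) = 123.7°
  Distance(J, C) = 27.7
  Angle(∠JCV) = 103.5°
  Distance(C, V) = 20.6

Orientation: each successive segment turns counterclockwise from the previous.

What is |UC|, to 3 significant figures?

16.4

Z is at the origin; ZU runs at 91.0° with length 15.1, so U = (-0.264, 15.1). ∠ZUL = 137.7° gives UL at 133° from the x-axis; with |UL| = 21.4, L = (-14.9, 30.7). UL is perpendicular to LK, so LK runs at -137°; with |LK| = 9.1, K = (-21.6, 24.4). ∠LKJ = 114.8° gives KJ at -71.5° from the x-axis; with |KJ| = 15.6, J = (-16.6, 9.64). ∠KJC = 123.7° gives JC at -15.2° from the x-axis; with |JC| = 27.7, C = (10.1, 2.37). Then |UC| = |C − U| = 16.4.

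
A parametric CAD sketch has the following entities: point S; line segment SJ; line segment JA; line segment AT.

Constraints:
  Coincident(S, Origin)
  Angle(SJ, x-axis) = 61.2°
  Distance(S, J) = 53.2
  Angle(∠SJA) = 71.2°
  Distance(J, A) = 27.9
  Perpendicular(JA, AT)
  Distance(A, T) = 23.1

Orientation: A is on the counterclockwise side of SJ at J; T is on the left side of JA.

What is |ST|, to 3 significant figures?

29.3

S is at the origin; SJ runs at 61.2° with length 53.2, so J = 53.2·(cos 61.2°, sin 61.2°) = (25.6, 46.6). ∠SJA = 71.2°, so JA runs at 61.2° + (180° − 71.2°) = 170° from the x-axis; with |JA| = 27.9, A = J + 27.9·(cos 170°, sin 170°) = (-1.85, 51.5). JA ⟂ AT; with |AT| = 23.1 on the left of JA, T = A + 23.1·(-0.174, -0.985) = (-5.86, 28.7). Then |ST| = |T − S| = 29.3.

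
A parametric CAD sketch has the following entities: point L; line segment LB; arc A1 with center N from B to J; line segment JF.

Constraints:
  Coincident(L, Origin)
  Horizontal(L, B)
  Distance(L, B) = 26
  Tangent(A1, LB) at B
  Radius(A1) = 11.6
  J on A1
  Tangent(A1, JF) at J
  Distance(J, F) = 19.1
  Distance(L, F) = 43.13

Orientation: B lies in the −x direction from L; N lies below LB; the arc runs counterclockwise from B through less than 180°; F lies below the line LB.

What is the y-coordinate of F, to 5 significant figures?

-33.938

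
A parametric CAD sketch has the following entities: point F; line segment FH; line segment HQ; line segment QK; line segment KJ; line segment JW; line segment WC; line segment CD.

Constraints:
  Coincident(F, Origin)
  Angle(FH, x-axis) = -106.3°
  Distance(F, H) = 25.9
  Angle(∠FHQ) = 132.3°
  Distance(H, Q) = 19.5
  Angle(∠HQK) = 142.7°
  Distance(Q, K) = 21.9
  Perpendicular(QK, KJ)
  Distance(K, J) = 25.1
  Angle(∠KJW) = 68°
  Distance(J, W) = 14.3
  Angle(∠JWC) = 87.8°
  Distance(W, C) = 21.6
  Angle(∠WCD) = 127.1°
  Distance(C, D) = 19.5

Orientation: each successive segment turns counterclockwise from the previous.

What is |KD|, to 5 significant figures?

15.227

F is at the origin; FH runs at -106.3° with length 25.9, so H = (-7.2693, -24.859). ∠FHQ = 132.3° gives HQ at -58.600° from the x-axis; with |HQ| = 19.5, Q = (2.8904, -41.503). ∠HQK = 142.7° gives QK at -21.300° from the x-axis; with |QK| = 21.9, K = (23.294, -49.458). QK ⟂ KJ, so KJ runs at 68.700°; with |KJ| = 25.1, J = (32.412, -26.073). ∠KJW = 68.0° gives JW at -179.30° from the x-axis; with |JW| = 14.3, W = (18.113, -26.248). ∠JWC = 87.8° gives WC at -87.100° from the x-axis; with |WC| = 21.6, C = (19.206, -47.820). ∠WCD = 127.1° gives CD at -34.200° from the x-axis; with |CD| = 19.5, D = (35.334, -58.781). Then |KD| = |D − K| = 15.227.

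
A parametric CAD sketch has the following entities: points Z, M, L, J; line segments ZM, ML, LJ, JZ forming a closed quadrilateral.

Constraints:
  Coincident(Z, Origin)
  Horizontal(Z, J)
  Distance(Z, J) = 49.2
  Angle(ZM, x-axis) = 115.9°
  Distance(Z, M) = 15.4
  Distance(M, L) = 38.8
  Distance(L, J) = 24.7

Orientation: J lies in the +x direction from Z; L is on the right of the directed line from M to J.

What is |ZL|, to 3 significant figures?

26.7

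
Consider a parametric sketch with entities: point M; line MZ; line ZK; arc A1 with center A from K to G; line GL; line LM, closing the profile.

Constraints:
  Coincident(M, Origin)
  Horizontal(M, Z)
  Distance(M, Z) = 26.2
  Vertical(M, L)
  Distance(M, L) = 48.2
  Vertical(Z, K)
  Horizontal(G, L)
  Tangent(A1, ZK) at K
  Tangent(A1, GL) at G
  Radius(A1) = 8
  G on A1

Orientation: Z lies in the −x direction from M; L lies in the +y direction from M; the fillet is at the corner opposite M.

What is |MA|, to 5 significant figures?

44.128

M is at the origin; M and Z share the same y with |MZ| = 26.2 and Z on the −x side, so Z = (-26.200, 0.0000). M and L share the same x with |ML| = 48.2 and L on the +y side, so L = (0.0000, 48.200). The virtual corner opposite M is at (-26.200, 48.200). A1 meets ZK tangentially, so AK is at right angles to ZK and since A1 is tangent to GL there, AG ⟂ GL, with radius 8.0, so the center A sits 8.0 in from both sides at A = (-18.200, 40.200). Then |MA| = |A − M| = 44.128.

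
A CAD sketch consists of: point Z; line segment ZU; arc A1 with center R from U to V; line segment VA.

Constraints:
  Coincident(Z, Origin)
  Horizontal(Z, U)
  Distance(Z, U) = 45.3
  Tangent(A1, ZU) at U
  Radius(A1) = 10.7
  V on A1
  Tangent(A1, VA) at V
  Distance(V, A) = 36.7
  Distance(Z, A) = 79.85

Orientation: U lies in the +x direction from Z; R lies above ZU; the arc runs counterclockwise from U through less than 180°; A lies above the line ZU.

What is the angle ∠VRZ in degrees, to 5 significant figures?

145.70°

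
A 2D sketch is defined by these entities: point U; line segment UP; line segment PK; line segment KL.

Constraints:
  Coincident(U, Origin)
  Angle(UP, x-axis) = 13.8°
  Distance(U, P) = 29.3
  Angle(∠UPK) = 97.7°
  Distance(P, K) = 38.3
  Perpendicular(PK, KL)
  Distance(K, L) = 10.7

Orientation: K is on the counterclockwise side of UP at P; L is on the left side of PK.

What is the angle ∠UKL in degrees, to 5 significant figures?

55.486°

U is at the origin; UP runs at 13.8° with length 29.3, so P = 29.3·(cos 13.8°, sin 13.8°) = (28.454, 6.9890). ∠UPK = 97.7°, so PK runs at 13.8° + (180° − 97.7°) = 96.100° from the x-axis; with |PK| = 38.3, K = P + 38.3·(cos 96.100°, sin 96.100°) = (24.384, 45.072). The perpendicularity gives KL at right angles to PK; with |KL| = 10.7 on the left of PK, L = K + 10.7·(-0.99434, -0.10626) = (13.745, 43.935). Then cos ∠UKL = KU·KL / (|KU||KL|), giving 55.486°.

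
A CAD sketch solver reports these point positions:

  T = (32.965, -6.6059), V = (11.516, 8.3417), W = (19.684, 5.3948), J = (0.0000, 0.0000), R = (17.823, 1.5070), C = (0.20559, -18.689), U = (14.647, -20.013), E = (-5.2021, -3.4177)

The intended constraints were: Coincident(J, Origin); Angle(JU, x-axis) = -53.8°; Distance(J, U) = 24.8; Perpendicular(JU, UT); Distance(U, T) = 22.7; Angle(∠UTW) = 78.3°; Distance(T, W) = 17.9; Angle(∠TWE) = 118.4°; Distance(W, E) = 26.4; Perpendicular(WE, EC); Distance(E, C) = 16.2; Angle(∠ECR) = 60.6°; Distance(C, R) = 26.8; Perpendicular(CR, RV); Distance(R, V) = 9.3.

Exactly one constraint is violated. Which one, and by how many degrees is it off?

Perpendicular(CR, RV) — off by 6.20°.

J = (0.00, 0.00) ✓; JU at -53.80° ✓; |JU| = 24.80 ✓; ∠(JU, UT) = 90.00° ✓; |UT| = 22.70 ✓; ∠UTW = 78.30° ✓; |TW| = 17.90 ✓; ∠TWE = 118.4° ✓; |WE| = 26.40 ✓; ∠(WE, EC) = 90.00° ✓; |EC| = 16.20 ✓; ∠ECR = 60.60° ✓; |CR| = 26.80 ✓; ∠(CR, RV) = 83.80° ✗; |RV| = 9.300 ✓.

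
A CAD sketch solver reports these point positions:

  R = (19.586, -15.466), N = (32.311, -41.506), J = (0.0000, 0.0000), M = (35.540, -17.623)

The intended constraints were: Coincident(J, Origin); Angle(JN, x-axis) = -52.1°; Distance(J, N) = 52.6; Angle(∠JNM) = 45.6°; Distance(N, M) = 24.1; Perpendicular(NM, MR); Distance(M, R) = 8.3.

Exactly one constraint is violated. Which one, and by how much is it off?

Distance(M, R) = 8.3 — off by 7.80.

J = (0.00, 0.00) ✓; JN at -52.10° ✓; |JN| = 52.60 ✓; ∠JNM = 45.60° ✓; |NM| = 24.10 ✓; ∠(NM, MR) = 90.00° ✓; |MR| = 16.10 ✗.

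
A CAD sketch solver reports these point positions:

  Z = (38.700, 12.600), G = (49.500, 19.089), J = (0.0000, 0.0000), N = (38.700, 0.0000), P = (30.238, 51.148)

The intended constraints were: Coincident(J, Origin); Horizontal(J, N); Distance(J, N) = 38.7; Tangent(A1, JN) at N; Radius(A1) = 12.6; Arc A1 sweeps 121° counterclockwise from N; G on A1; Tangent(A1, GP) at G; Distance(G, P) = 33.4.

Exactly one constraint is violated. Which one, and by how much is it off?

Distance(G, P) = 33.4 — off by 4.00.

J = (0.00, 0.00) ✓; J.y = 0.00, N.y = 0.00 ✓; |JN| = 38.70 ✓; ∠(ZN, NJ) = 90.00° ✓; |ZN| = 12.60 ✓; bearing(Z→G) − bearing(Z→N) = 121.0° ✓; |ZG| = 12.60 ✓; ∠(ZG, GP) = 90.00° ✓; |GP| = 37.40 ✗.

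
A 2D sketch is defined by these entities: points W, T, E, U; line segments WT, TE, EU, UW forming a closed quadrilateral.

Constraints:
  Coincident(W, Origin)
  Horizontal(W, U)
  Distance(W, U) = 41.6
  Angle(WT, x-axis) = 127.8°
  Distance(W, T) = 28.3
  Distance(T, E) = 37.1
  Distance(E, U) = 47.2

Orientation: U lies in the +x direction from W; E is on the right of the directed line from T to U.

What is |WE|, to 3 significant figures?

12.9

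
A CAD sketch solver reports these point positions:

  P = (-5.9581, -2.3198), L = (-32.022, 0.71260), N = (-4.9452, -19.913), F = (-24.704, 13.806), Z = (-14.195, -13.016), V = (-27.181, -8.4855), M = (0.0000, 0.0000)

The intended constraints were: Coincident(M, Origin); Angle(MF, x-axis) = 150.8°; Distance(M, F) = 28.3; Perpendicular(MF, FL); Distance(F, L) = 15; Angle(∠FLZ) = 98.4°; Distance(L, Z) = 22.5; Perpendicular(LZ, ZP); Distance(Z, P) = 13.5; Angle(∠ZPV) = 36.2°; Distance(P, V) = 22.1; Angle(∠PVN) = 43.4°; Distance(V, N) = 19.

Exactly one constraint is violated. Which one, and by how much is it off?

Distance(V, N) = 19 — off by 6.00.

M = (0.00, 0.00) ✓; MF at 150.8° ✓; |MF| = 28.30 ✓; ∠(MF, FL) = 90.00° ✓; |FL| = 15.00 ✓; ∠FLZ = 98.40° ✓; |LZ| = 22.50 ✓; ∠(LZ, ZP) = 90.00° ✓; |ZP| = 13.50 ✓; ∠ZPV = 36.20° ✓; |PV| = 22.10 ✓; ∠PVN = 43.40° ✓; |VN| = 25.00 ✗.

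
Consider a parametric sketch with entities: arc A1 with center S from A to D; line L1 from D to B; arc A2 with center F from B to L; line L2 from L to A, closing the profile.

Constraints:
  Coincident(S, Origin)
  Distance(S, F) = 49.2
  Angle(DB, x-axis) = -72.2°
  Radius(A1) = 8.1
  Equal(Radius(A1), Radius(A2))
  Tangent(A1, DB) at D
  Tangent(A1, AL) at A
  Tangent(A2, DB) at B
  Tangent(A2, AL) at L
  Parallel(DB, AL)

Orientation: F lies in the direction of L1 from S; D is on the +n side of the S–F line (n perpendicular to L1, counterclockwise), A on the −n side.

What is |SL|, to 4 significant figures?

49.86

The slot axis is L1's direction at -72.2°, so u = (cos -72.2°, sin -72.2°) = (0.3057, -0.9521) and n = (−sin -72.2°, cos -72.2°) = (0.9521, 0.3057). S is at the origin and F lies 49.2 along u from S, so F = 49.2·u = (15.04, -46.84). Tangency of A1 to both parallel lines with radius 8.1 puts D and A at S ± 8.1·n: D = (7.712, 2.476), A = (-7.712, -2.476). Equal radii place B and L the same way about F: B = F + 8.1·n = (22.75, -44.37), L = F − 8.1·n = (7.328, -49.32). Then |SL| = |L − S| = 49.86.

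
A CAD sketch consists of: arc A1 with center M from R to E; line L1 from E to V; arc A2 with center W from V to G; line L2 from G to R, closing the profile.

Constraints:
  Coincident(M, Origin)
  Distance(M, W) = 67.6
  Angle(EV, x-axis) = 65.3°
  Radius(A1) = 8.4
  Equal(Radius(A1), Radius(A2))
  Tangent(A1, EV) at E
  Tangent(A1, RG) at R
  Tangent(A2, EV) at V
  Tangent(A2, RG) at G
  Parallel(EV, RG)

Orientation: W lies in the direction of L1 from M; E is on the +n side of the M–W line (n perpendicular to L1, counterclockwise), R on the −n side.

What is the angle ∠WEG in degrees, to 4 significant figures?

6.873°

The slot axis is L1's direction at 65.3°, so u = (cos 65.3°, sin 65.3°) = (0.4179, 0.9085) and n = (−sin 65.3°, cos 65.3°) = (-0.9085, 0.4179). M is at the origin and W lies 67.6 along u from M, so W = 67.6·u = (28.25, 61.42). Tangency of A1 to both parallel lines with radius 8.4 puts E and R at M ± 8.4·n: E = (-7.631, 3.510), R = (7.631, -3.510). Equal radii place V and G the same way about W: V = W + 8.4·n = (20.62, 64.93), G = W − 8.4·n = (35.88, 57.91). Then cos ∠WEG = EW·EG / (|EW||EG|), giving 6.873°.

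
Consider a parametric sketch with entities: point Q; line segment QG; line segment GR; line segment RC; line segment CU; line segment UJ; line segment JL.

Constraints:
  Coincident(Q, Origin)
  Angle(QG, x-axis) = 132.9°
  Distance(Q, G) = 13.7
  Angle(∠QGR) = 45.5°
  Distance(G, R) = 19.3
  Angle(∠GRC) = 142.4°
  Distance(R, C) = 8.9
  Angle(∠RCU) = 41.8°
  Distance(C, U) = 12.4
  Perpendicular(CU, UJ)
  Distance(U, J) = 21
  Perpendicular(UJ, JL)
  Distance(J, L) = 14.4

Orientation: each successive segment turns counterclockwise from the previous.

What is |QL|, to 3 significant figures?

30.7

The perpendicularity gives UJ at right angles to CU, so UJ runs at 173°; with |UJ| = 21.0, J = (-24.5, -1.74). UJ is perpendicular to JL, so JL runs at -96.8°; with |JL| = 14.4, L = (-26.2, -16.0). Then |QL| = |L − Q| = 30.7.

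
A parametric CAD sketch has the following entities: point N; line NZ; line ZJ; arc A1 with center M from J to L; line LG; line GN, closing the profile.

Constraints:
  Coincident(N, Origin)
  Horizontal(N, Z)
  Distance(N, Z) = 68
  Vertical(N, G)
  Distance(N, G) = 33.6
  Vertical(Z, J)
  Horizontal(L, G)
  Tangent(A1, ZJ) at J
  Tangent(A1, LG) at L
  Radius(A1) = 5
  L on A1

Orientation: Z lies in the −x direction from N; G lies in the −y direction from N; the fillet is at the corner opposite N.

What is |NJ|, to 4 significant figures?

73.77

N is at the origin; N and Z share the same y with |NZ| = 68.0 and Z on the −x side, so Z = (-68.00, 0.000). N and G share the same x with |NG| = 33.6 and G on the −y side, so G = (0.000, -33.60). The virtual corner opposite N is at (-68.00, -33.60). Tangency of A1 to ZJ means the radius MJ is perpendicular to ZJ and A1 meets LG tangentially, so ML is at right angles to LG, with radius 5.0, so the center M sits 5.0 in from both sides at M = (-63.00, -28.60). That places the tangent points at J = (-68.00, -28.60) on ZJ and L = (-63.00, -33.60) on LG. Then |NJ| = |J − N| = 73.77.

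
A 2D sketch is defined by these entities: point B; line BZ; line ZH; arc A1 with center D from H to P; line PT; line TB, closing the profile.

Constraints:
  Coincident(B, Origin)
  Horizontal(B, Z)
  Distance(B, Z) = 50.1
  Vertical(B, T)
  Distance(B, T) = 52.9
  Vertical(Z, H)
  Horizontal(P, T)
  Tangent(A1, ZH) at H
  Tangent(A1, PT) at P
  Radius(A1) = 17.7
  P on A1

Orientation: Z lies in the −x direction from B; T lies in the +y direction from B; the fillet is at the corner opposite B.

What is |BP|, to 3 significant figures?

62.0

The virtual corner opposite B is at (-50.1, 52.9). Since A1 is tangent to ZH there, DH ⟂ ZH and A1 meets PT tangentially, so DP is at right angles to PT, with radius 17.7, so the center D sits 17.7 in from both sides at D = (-32.4, 35.2). That places the tangent points at H = (-50.1, 35.2) on ZH and P = (-32.4, 52.9) on PT. Then |BP| = |P − B| = 62.0.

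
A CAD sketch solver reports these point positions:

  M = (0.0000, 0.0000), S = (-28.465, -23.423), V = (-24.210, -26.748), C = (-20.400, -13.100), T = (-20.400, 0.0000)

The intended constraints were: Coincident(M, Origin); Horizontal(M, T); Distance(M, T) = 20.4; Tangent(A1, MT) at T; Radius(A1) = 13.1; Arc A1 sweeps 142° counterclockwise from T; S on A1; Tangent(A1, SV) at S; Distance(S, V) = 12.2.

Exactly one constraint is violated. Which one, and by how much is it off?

Distance(S, V) = 12.2 — off by 6.80.

M = (0.00, 0.00) ✓; M.y = 0.00, T.y = 0.00 ✓; |MT| = 20.40 ✓; ∠(CT, TM) = 90.00° ✓; |CT| = 13.10 ✓; bearing(C→S) − bearing(C→T) = 142.0° ✓; |CS| = 13.10 ✓; ∠(CS, SV) = 90.01° ✓; |SV| = 5.400 ✗.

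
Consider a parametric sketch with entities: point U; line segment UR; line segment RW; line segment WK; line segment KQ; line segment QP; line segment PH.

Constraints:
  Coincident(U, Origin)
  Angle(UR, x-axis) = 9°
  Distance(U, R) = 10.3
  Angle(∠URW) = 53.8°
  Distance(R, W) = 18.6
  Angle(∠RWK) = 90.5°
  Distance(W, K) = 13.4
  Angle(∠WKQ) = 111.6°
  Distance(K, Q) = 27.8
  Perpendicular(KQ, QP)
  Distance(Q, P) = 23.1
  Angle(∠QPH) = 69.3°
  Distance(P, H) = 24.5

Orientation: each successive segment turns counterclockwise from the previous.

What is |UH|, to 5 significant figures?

6.9881

U is at the origin; UR runs at 9.0° with length 10.3, so R = (10.173, 1.6113). ∠URW = 53.8° gives RW at 135.20° from the x-axis; with |RW| = 18.6, W = (-3.0248, 14.717). ∠RWK = 90.5° gives WK at -135.30° from the x-axis; with |WK| = 13.4, K = (-12.550, 5.2920). ∠WKQ = 111.6° gives KQ at -66.900° from the x-axis; with |KQ| = 27.8, Q = (-1.6426, -20.279). The perpendicularity gives QP at right angles to KQ, so QP runs at 23.100°; with |QP| = 23.1, P = (19.605, -11.216). ∠QPH = 69.3° gives PH at 133.80° from the x-axis; with |PH| = 24.5, H = (2.6478, 6.4671). Then |UH| = |H − U| = 6.9881.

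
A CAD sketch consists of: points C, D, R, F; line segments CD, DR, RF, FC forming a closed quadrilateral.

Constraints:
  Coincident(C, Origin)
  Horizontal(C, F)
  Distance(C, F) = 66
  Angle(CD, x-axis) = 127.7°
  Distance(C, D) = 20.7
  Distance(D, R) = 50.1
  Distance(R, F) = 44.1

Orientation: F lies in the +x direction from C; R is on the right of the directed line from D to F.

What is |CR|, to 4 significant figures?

30.07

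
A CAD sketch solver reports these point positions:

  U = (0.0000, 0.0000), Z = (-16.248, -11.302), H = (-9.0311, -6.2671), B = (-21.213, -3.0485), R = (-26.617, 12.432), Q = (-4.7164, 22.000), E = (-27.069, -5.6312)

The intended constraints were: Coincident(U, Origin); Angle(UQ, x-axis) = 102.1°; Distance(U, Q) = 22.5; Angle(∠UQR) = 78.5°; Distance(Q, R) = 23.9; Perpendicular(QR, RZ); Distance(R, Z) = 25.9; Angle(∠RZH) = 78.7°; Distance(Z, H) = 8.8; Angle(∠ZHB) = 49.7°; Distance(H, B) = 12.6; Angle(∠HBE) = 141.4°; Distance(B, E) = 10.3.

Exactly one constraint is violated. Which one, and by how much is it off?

Distance(B, E) = 10.3 — off by 3.90.

U = (0.00, 0.00) ✓; UQ at 102.1° ✓; |UQ| = 22.50 ✓; ∠UQR = 78.50° ✓; |QR| = 23.90 ✓; ∠(QR, RZ) = 90.00° ✓; |RZ| = 25.90 ✓; ∠RZH = 78.70° ✓; |ZH| = 8.800 ✓; ∠ZHB = 49.70° ✓; |HB| = 12.60 ✓; ∠HBE = 141.4° ✓; |BE| = 6.400 ✗.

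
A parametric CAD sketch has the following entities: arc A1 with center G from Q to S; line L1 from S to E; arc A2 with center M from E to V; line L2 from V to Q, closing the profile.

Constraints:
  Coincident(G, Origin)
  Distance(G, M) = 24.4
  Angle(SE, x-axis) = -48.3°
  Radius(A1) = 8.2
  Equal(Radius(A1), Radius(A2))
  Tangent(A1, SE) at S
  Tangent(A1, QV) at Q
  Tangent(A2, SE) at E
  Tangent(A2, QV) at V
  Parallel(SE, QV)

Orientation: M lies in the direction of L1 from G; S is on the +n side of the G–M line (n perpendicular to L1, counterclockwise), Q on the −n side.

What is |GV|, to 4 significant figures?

25.74

The slot axis is L1's direction at -48.3°, so u = (cos -48.3°, sin -48.3°) = (0.6652, -0.7466) and n = (−sin -48.3°, cos -48.3°) = (0.7466, 0.6652). G is at the origin and M lies 24.4 along u from G, so M = 24.4·u = (16.23, -18.22). Tangency of A1 to both parallel lines with radius 8.2 puts S and Q at G ± 8.2·n: S = (6.122, 5.455), Q = (-6.122, -5.455). Equal radii place E and V the same way about M: E = M + 8.2·n = (22.35, -12.76), V = M − 8.2·n = (10.11, -23.67). Then |GV| = |V − G| = 25.74.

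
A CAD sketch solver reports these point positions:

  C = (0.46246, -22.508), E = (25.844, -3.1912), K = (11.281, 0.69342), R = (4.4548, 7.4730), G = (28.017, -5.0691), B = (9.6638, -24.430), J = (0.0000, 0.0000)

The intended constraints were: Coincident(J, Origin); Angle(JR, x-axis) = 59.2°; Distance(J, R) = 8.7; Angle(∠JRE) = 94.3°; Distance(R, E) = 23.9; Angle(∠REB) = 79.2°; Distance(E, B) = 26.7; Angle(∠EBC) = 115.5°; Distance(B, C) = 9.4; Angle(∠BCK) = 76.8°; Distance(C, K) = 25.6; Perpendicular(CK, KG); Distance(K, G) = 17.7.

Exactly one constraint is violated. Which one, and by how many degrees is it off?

Perpendicular(CK, KG) — off by 6.00°.

J = (0.00, 0.00) ✓; JR at 59.20° ✓; |JR| = 8.700 ✓; ∠JRE = 94.30° ✓; |RE| = 23.90 ✓; ∠REB = 79.20° ✓; |EB| = 26.70 ✓; ∠EBC = 115.5° ✓; |BC| = 9.400 ✓; ∠BCK = 76.80° ✓; |CK| = 25.60 ✓; ∠(CK, KG) = 84.00° ✗; |KG| = 17.70 ✓.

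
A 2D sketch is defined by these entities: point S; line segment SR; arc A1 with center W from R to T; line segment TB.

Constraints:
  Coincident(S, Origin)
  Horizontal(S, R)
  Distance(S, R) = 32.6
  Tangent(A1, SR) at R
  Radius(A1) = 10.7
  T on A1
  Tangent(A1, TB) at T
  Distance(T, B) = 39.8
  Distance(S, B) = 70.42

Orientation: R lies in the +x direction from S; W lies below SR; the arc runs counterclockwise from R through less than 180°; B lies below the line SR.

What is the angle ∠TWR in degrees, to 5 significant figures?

134.32°

S is at the origin; SR is horizontal with |SR| = 32.6 and R on the +x side, so R = (32.600, 0.0000). Tangency of A1 to SR means the radius WR is perpendicular to SR, so W = R + (0, -10.7) = (32.600, -10.700). Since WT ⟂ TB (tangency), |WB| = √(10.7² + 39.8²) = 41.213 regardless of where T sits on A1. So B lies on both circle(S, 70.42) and circle(W, 41.213); the below-SR intersection is B = (52.751, -46.651). T is the foot of the tangent from B: T = (24.945, -18.176).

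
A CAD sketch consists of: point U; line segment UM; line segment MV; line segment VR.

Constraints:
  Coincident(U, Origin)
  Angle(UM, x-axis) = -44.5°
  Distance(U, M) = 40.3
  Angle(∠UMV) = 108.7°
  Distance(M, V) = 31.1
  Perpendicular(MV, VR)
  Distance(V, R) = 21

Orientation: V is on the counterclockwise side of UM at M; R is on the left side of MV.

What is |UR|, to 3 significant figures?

47.3

U is at the origin; UM runs at -44.5° with length 40.3, so M = 40.3·(cos -44.5°, sin -44.5°) = (28.7, -28.2). ∠UMV = 108.7°, so MV runs at -44.5° + (180° − 108.7°) = 26.8° from the x-axis; with |MV| = 31.1, V = M + 31.1·(cos 26.8°, sin 26.8°) = (56.5, -14.2). The perpendicularity gives VR at right angles to MV; with |VR| = 21.0 on the left of MV, R = V + 21.0·(-0.451, 0.893) = (47.0, 4.52). Then |UR| = |R − U| = 47.3.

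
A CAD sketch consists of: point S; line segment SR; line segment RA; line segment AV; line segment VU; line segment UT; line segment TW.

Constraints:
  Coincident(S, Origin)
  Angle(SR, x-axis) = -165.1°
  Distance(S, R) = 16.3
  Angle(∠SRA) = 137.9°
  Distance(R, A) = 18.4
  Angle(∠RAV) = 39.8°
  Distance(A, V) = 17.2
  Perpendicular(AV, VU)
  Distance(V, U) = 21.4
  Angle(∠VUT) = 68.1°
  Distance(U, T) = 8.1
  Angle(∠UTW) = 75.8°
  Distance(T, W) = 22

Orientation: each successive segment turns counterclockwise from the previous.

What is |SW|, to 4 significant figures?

13.08

∠VUT = 68.1° gives UT at -140.9° from the x-axis; with |UT| = 8.1, T = (-21.96, 0.7979). ∠UTW = 75.8° gives TW at -36.70° from the x-axis; with |TW| = 22.0, W = (-4.318, -12.35). Then |SW| = |W − S| = 13.08.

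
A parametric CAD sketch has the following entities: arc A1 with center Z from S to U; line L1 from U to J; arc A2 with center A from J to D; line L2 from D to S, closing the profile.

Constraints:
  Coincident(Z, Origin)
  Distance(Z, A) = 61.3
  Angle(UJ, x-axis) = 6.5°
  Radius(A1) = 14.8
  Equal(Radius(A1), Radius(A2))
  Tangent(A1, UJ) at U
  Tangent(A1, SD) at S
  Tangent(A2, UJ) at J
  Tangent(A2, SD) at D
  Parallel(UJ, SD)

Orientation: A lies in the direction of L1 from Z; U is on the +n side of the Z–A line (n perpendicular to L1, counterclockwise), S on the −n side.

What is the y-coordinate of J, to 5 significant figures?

21.644

The slot axis is L1's direction at 6.5°, so u = (cos 6.5°, sin 6.5°) = (0.99357, 0.11320) and n = (−sin 6.5°, cos 6.5°) = (-0.11320, 0.99357). Z is at the origin and A lies 61.3 along u from Z, so A = 61.3·u = (60.906, 6.9394). Tangency of A1 to both parallel lines with radius 14.8 puts U and S at Z ± 14.8·n: U = (-1.6754, 14.705), S = (1.6754, -14.705). Equal radii place J and D the same way about A: J = A + 14.8·n = (59.231, 21.644), D = A − 14.8·n = (62.581, -7.7655). So J.y = 21.644.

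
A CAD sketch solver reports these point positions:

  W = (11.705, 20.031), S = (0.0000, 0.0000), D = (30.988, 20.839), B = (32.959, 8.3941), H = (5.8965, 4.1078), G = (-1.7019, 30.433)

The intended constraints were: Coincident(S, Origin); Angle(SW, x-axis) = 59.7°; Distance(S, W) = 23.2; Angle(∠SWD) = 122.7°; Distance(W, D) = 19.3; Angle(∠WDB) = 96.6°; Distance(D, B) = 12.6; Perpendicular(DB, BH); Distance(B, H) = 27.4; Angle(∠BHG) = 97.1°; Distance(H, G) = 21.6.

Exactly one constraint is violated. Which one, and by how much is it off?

Distance(H, G) = 21.6 — off by 5.80.

S = (0.00, 0.00) ✓; SW at 59.70° ✓; |SW| = 23.20 ✓; ∠SWD = 122.7° ✓; |WD| = 19.30 ✓; ∠WDB = 96.60° ✓; |DB| = 12.60 ✓; ∠(DB, BH) = 90.00° ✓; |BH| = 27.40 ✓; ∠BHG = 97.10° ✓; |HG| = 27.40 ✗.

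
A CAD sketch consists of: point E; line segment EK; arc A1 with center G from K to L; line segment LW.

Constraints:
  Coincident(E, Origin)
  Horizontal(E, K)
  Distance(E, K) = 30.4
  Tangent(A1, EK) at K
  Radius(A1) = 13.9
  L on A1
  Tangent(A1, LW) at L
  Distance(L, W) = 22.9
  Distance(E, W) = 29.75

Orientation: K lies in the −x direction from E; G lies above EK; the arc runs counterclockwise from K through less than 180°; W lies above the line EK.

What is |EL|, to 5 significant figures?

19.529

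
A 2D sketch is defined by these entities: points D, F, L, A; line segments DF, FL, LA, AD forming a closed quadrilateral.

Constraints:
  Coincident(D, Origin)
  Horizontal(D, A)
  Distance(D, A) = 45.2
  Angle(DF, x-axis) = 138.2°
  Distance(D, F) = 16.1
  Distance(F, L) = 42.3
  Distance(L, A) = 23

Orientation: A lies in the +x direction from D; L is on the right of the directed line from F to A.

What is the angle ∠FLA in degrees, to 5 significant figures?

123.32°

Checks: |FL| = 42.30 ✓; |LA| = 23.00 ✓.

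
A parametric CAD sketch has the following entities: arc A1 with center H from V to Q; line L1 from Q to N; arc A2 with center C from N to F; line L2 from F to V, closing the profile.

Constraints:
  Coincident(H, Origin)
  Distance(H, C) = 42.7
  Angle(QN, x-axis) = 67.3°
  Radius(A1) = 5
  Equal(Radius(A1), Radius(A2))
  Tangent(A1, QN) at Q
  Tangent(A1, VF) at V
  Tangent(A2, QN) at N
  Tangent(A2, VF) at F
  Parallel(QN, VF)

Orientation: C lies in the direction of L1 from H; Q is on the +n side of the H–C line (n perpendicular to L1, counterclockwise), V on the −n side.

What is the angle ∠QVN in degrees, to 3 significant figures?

76.8°

The slot axis is L1's direction at 67.3°, so u = (cos 67.3°, sin 67.3°) = (0.386, 0.923) and n = (−sin 67.3°, cos 67.3°) = (-0.923, 0.386). H is at the origin and C lies 42.7 along u from H, so C = 42.7·u = (16.5, 39.4). Tangency of A1 to both parallel lines with radius 5.0 puts Q and V at H ± 5.0·n: Q = (-4.61, 1.93), V = (4.61, -1.93). Equal radii place N and F the same way about C: N = C + 5.0·n = (11.9, 41.3), F = C − 5.0·n = (21.1, 37.5). Then cos ∠QVN = VQ·VN / (|VQ||VN|), giving 76.8°.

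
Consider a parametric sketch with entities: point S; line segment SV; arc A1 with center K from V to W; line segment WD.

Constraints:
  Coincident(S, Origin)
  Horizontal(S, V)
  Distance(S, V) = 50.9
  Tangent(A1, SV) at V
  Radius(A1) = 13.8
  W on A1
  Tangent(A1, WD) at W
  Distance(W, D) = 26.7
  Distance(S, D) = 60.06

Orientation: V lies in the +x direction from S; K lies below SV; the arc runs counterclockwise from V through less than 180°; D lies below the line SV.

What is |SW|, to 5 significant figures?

40.776

Checks: |SV| = 50.90 ✓; |KW| = 13.80 ✓; ∠(KW, WD) = 90.00° ✓; |WD| = 26.70 ✓; |SD| = 60.06 ✓.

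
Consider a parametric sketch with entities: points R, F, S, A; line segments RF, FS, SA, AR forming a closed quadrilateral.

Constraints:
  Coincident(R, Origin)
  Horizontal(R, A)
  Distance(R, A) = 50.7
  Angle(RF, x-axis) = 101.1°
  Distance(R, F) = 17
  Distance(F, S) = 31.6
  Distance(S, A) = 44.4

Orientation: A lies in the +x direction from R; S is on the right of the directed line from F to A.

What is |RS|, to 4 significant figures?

15.16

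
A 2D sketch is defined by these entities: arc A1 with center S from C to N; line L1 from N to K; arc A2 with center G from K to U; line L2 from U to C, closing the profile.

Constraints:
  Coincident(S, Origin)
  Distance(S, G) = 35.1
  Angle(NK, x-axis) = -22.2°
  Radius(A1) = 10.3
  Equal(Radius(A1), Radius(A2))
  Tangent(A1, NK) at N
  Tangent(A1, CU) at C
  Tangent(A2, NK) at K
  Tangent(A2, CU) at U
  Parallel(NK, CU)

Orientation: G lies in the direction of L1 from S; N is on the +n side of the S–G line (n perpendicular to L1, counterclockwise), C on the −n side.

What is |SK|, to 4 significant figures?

36.58

Tangency of A1 to both parallel lines with radius 10.3 puts N and C at S ± 10.3·n: N = (3.892, 9.536), C = (-3.892, -9.536). Equal radii place K and U the same way about G: K = G + 10.3·n = (36.39, -3.726), U = G − 10.3·n = (28.61, -22.80). Then |SK| = |K − S| = 36.58.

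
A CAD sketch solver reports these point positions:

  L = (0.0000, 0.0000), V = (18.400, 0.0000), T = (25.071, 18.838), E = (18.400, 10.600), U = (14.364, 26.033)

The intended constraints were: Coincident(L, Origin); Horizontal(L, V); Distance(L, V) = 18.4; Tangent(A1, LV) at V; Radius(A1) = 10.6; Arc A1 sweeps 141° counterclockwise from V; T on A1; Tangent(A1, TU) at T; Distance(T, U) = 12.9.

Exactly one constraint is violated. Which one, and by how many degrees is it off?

Tangent(A1, TU) at T — off by 5.10°.

L = (0.00, 0.00) ✓; L.y = 0.00, V.y = 0.00 ✓; |LV| = 18.40 ✓; ∠(EV, VL) = 90.00° ✓; |EV| = 10.60 ✓; bearing(E→T) − bearing(E→V) = 141.0° ✓; |ET| = 10.60 ✓; ∠(ET, TU) = 84.90° ✗; |TU| = 12.90 ✓.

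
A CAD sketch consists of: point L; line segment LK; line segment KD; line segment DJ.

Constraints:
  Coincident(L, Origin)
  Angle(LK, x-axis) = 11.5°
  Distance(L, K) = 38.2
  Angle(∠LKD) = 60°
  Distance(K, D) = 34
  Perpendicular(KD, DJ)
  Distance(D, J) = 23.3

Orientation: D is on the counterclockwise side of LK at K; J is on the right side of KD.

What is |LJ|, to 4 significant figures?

58.32

L is at the origin; LK runs at 11.5° with length 38.2, so K = 38.2·(cos 11.5°, sin 11.5°) = (37.43, 7.616). ∠LKD = 60.0°, so KD runs at 11.5° + (180° − 60.0°) = 131.5° from the x-axis; with |KD| = 34.0, D = K + 34.0·(cos 131.5°, sin 131.5°) = (14.90, 33.08). KD ⟂ DJ; with |DJ| = 23.3 on the right of KD, J = D + 23.3·(0.7490, 0.6626) = (32.35, 48.52). Then |LJ| = |J − L| = 58.32.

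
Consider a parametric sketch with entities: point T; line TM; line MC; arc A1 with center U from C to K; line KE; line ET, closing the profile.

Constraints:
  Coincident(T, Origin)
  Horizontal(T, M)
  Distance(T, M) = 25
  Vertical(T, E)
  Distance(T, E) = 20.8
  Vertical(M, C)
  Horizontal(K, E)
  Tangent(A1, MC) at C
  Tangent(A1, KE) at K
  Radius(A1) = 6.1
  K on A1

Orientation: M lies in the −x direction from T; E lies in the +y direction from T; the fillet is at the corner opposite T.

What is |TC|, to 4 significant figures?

29.00

T is at the origin; TM is horizontal with |TM| = 25.0 and M on the −x side, so M = (-25.00, 0.000). TE is vertical with |TE| = 20.8 and E on the +y side, so E = (0.000, 20.80). The virtual corner opposite T is at (-25.00, 20.80). The tangent condition forces UC to be normal to MC and tangency of A1 to KE means the radius UK is perpendicular to KE, with radius 6.1, so the center U sits 6.1 in from both sides at U = (-18.90, 14.70). That places the tangent points at C = (-25.00, 14.70) on MC and K = (-18.90, 20.80) on KE. Then |TC| = |C − T| = 29.00.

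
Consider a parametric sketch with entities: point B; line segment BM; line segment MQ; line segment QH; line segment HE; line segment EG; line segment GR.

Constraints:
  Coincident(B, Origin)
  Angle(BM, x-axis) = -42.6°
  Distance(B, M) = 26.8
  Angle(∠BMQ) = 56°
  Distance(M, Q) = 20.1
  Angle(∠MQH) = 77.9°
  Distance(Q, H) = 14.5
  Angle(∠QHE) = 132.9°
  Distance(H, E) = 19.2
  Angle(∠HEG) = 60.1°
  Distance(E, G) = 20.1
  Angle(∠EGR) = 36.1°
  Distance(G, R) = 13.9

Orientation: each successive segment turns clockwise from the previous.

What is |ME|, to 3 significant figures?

24.0

∠MQH = 77.9° gives QH at 91.3° from the x-axis; with |QH| = 14.5, H = (-0.154, -8.30). ∠QHE = 132.9° gives HE at 44.2° from the x-axis; with |HE| = 19.2, E = (13.6, 5.08). Then |ME| = |E − M| = 24.0.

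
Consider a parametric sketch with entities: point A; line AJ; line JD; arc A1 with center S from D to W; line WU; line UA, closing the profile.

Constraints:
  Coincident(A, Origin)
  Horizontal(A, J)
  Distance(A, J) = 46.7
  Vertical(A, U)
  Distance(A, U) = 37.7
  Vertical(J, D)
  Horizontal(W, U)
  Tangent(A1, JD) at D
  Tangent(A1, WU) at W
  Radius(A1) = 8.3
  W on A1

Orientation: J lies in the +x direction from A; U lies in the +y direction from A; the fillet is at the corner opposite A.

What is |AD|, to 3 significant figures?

55.2

The virtual corner opposite A is at (46.7, 37.7). Since A1 is tangent to JD there, SD ⟂ JD and tangency of A1 to WU means the radius SW is perpendicular to WU, with radius 8.3, so the center S sits 8.3 in from both sides at S = (38.4, 29.4). That places the tangent points at D = (46.7, 29.4) on JD and W = (38.4, 37.7) on WU. Then |AD| = |D − A| = 55.2.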